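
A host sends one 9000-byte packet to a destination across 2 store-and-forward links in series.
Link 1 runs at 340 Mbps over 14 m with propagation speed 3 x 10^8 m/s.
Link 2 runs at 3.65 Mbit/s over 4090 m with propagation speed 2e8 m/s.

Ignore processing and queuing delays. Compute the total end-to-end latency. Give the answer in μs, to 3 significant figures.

L = 9000 × 8 = 72000 bits.
Transmission delays (L/R per hop): 211.765, 19726 μs; sum = 19937.8 μs.
Propagation delays (d/s per hop): 0.0466667, 20.45 μs; sum = 20.4967 μs.
End-to-end = 20000 μs.

20000 μs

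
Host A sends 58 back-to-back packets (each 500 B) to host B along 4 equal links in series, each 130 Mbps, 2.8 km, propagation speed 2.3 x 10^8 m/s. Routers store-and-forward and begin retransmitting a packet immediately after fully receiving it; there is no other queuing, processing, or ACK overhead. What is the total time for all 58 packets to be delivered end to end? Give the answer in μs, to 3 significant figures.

1930 μs

Per-hop transmission t_tx = L/R = 4000/130000000 = 30.7692 μs.
Per-hop propagation t_prop = 2800/2.3e+08 = 12.1739 μs.
Pipeline fill: first packet needs 4·t_tx to clear all hops; remaining 57 packets each add one t_tx.
Total = (4+58-1)·t_tx + 4·t_prop = 61·30.7692 + 4·12.1739 = 1930 μs.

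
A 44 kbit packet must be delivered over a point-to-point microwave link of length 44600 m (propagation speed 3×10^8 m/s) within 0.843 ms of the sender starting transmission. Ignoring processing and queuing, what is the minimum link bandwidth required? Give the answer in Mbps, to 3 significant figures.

Propagation delay = 44600 / 300000000 = 0.148667 ms.
Transmission budget = 0.843 − 0.148667 = 0.694333 ms.
R ≥ L / t_tx = 44000 bits / 0.000694333 s = 63.4 Mbps.

63.4 Mbps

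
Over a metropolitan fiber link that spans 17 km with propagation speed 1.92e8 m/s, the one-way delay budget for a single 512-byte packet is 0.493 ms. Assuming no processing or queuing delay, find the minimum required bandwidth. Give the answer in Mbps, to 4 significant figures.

L = 4096 bits.
Propagation delay = 17000 / 192000000 = 0.0885417 ms.
Transmission budget = 0.493 − 0.0885417 = 0.404458 ms.
R ≥ L / t_tx = 4096 bits / 0.000404458 s = 10.13 Mbps.

10.13 Mbps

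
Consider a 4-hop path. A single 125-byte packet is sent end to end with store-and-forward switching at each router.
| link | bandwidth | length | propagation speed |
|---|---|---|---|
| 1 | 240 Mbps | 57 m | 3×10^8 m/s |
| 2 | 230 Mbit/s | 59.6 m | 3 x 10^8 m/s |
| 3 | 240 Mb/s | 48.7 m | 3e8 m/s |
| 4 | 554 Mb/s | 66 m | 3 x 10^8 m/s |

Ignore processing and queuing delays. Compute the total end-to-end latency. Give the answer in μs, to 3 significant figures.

15.3 μs

L = 125 × 8 = 1000 bits.
Transmission delays (L/R per hop): 4.16667, 4.34783, 4.16667, 1.80505 μs; sum = 14.4862 μs.
Propagation delays (d/s per hop): 0.19, 0.198667, 0.162333, 0.22 μs; sum = 0.771 μs.
End-to-end = 15.3 μs.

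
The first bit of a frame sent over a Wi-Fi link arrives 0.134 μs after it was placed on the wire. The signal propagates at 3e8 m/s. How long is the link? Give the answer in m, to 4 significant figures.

d = s × t_prop = 300000000 × 1.34e-07 = 40.20 m.

40.20 m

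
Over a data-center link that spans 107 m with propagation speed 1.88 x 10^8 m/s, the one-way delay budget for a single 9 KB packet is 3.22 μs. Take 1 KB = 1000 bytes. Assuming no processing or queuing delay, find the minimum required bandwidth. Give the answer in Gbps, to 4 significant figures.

27.16 Gbps

L = 72000 bits.
Propagation delay = 107 / 188000000 = 0.569149 μs.
Transmission budget = 3.22 − 0.569149 = 2.65085 μs.
R ≥ L / t_tx = 72000 bits / 2.65085e-06 s = 27.16 Gbps.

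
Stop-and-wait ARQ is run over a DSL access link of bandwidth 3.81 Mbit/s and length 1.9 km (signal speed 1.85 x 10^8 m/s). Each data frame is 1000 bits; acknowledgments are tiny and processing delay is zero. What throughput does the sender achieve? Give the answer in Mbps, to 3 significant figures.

t_tx = L/R = 1000/3810000 = 0.000262467 s.
t_prop = 1900/185000000 = 1.02703e-05 s; RTT = 2.05405e-05 s.
Cycle = t_tx + RTT = 0.000283008 s.
Throughput = L / cycle = 1000 / 0.000283008 = 3.53 Mbps.

3.53 Mbps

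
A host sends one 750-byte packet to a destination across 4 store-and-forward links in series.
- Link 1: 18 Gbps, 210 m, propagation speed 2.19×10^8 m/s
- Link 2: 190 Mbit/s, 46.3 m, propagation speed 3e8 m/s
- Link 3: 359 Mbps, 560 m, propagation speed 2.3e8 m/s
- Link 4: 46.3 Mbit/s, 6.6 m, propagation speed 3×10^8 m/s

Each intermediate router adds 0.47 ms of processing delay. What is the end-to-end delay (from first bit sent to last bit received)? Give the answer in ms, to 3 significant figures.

1.59 ms

L = 750 × 8 = 6000 bits.
Transmission delays (L/R per hop): 0.000333333, 0.0315789, 0.0167131, 0.12959 ms; sum = 0.178215 ms.
Propagation delays (d/s per hop): 0.000958904, 0.000154333, 0.00243478, 2.2e-05 ms; sum = 0.00357002 ms.
Processing at 3 router(s): 3 × 0.47 ms = 1.41 ms.
End-to-end = 1.59 ms.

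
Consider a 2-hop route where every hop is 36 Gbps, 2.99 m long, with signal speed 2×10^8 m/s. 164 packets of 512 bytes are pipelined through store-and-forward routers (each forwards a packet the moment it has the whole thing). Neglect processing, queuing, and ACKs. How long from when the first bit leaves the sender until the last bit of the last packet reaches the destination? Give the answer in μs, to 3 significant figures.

18.8 μs

Per-hop transmission t_tx = L/R = 4096/36000000000 = 0.113778 μs.
Per-hop propagation t_prop = 2.99/200000000 = 0.01495 μs.
Pipeline fill: first packet needs 2·t_tx to clear all hops; remaining 163 packets each add one t_tx.
Total = (2+164-1)·t_tx + 2·t_prop = 165·0.113778 + 2·0.01495 = 18.8 μs.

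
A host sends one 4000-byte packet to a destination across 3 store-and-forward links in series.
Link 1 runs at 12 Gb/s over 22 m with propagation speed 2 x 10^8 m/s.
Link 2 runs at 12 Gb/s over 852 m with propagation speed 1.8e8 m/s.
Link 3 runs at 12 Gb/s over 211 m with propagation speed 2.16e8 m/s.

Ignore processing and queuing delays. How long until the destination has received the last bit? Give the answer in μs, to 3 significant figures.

L = 4000 × 8 = 32000 bits.
Transmission delay per hop = L/R = 32000/12000000000 = 2.66667 μs; 3 hops → 8 μs.
Propagation delays (d/s per hop): 0.11, 4.73333, 0.976852 μs; sum = 5.82019 μs.
End-to-end = 13.8 μs.

13.8 μs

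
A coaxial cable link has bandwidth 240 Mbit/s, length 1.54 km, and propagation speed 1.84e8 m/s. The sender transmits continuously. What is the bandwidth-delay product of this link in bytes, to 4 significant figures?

251.1 bytes

Propagation delay = 1540 / 184000000 = 8.36957e-06 s.
BDP = R × t_prop = 240000000 × 8.36957e-06 = 2008.7 bits.
In bytes: 2008.7/8 = 251.1 bytes.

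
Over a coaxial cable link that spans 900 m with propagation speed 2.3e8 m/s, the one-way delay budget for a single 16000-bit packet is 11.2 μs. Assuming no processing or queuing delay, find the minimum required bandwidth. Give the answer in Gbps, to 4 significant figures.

2.196 Gbps

Propagation delay = 900 / 2.3e+08 = 3.91304 μs.
Transmission budget = 11.2 − 3.91304 = 7.28696 μs.
R ≥ L / t_tx = 16000 bits / 7.28696e-06 s = 2.196 Gbps.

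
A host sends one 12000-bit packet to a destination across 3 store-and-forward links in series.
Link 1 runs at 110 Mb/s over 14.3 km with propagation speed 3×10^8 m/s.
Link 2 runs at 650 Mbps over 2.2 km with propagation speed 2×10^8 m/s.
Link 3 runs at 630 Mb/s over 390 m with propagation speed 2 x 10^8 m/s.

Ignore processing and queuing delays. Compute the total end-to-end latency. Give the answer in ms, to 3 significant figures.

0.207 ms

Transmission delays (L/R per hop): 0.109091, 0.0184615, 0.0190476 ms; sum = 0.1466 ms.
Propagation delays (d/s per hop): 0.0476667, 0.011, 0.00195 ms; sum = 0.0606167 ms.
End-to-end = 0.207 ms.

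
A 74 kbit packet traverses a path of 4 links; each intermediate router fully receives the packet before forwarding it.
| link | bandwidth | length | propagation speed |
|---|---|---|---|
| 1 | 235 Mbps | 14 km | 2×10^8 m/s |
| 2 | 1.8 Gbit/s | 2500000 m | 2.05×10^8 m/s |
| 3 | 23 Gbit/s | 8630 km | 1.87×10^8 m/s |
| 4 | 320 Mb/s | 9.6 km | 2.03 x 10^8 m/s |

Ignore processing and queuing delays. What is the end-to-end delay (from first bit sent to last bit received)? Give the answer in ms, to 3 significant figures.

L = 74000 bits.
Transmission delays (L/R per hop): 0.314894, 0.0411111, 0.00321739, 0.23125 ms; sum = 0.590472 ms.
Propagation delays (d/s per hop): 0.07, 12.1951, 46.1497, 0.0472906 ms; sum = 58.4621 ms.
End-to-end = 59.1 ms.

59.1 ms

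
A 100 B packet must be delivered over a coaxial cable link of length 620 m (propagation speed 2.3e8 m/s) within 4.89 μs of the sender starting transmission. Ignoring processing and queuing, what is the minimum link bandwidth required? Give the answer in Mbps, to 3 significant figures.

365 Mbps

L = 800 bits.
Propagation delay = 620 / 2.3e+08 = 2.69565 μs.
Transmission budget = 4.89 − 2.69565 = 2.19435 μs.
R ≥ L / t_tx = 800 bits / 2.19435e-06 s = 365 Mbps.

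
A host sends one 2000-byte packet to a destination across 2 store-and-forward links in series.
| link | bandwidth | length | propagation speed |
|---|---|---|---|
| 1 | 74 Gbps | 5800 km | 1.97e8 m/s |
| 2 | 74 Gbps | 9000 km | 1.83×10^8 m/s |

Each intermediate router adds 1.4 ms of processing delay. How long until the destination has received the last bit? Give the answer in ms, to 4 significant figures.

L = 2000 × 8 = 16000 bits.
Transmission delay per hop = L/R = 16000/74000000000 = 0.000216216 ms; 2 hops → 0.000432432 ms.
Propagation delays (d/s per hop): 29.4416, 49.1803 ms; sum = 78.622 ms.
Processing at 1 router(s): 1 × 1.4 ms = 1.4 ms.
End-to-end = 80.02 ms.

80.02 ms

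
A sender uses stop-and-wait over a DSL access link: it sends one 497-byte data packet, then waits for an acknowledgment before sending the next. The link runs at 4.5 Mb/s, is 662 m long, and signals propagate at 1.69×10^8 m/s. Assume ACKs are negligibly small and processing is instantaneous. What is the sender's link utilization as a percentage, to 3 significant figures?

99.1 %

t_tx = L/R = 3976/4500000 = 0.000883556 s.
t_prop = 662/169000000 = 3.91716e-06 s; RTT = 7.83432e-06 s.
Cycle = t_tx + RTT = 0.00089139 s.
Utilization = t_tx / cycle = 0.000883556/0.00089139 = 99.1 %.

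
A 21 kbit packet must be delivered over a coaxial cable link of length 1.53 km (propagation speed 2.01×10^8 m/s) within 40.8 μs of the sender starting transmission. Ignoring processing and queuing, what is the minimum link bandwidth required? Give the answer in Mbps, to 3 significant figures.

Propagation delay = 1530 / 2.01e+08 = 7.61194 μs.
Transmission budget = 40.8 − 7.61194 = 33.1881 μs.
R ≥ L / t_tx = 21000 bits / 3.31881e-05 s = 633 Mbps.

633 Mbps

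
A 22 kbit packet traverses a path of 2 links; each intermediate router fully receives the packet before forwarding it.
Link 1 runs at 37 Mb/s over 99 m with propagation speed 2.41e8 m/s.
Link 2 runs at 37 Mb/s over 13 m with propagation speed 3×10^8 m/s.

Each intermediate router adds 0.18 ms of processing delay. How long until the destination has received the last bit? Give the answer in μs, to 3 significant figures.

L = 22000 bits.
Transmission delay per hop = L/R = 22000/37000000 = 594.595 μs; 2 hops → 1189.19 μs.
Propagation delays (d/s per hop): 0.410788, 0.0433333 μs; sum = 0.454122 μs.
Processing at 1 router(s): 1 × 0.18 ms = 180 μs.
End-to-end = 1370 μs.

1370 μs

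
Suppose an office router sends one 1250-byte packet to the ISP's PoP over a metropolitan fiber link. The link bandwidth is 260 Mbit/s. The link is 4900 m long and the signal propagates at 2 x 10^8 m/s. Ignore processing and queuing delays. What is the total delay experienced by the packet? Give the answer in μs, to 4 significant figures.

L = 1250 × 8 = 10000 bits.
Transmission delay = L/R = 10000 / 260000000 = 38.4615 μs.
Propagation delay = d/s = 4900 m / 200000000 m/s = 24.5 μs.
Total = 62.96 μs.

62.96 μs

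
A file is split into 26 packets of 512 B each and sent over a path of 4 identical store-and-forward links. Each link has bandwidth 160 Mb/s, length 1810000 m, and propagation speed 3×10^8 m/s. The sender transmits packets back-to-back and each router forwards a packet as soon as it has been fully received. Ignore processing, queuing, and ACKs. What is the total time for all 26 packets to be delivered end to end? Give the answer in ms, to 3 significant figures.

Per-hop transmission t_tx = L/R = 4096/160000000 = 0.0256 ms.
Per-hop propagation t_prop = 1810000/300000000 = 6.03333 ms.
Pipeline fill: first packet needs 4·t_tx to clear all hops; remaining 25 packets each add one t_tx.
Total = (4+26-1)·t_tx + 4·t_prop = 29·0.0256 + 4·6.03333 = 24.9 ms.

24.9 ms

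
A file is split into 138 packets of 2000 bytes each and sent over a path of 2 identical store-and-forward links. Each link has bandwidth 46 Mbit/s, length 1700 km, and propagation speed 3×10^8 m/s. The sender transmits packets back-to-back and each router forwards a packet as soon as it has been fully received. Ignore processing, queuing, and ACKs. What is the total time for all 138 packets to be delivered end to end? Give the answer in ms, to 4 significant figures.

Per-hop transmission t_tx = L/R = 16000/46000000 = 0.347826 ms.
Per-hop propagation t_prop = 1700000/300000000 = 5.66667 ms.
Pipeline fill: first packet needs 2·t_tx to clear all hops; remaining 137 packets each add one t_tx.
Total = (2+138-1)·t_tx + 2·t_prop = 139·0.347826 + 2·5.66667 = 59.68 ms.

59.68 ms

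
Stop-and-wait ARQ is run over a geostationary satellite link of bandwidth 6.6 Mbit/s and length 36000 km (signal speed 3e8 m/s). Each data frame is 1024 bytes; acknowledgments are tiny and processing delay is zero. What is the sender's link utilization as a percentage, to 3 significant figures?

t_tx = L/R = 8192/6600000 = 0.00124121 s.
t_prop = 36000000/300000000 = 0.12 s; RTT = 0.24 s.
Cycle = t_tx + RTT = 0.241241 s.
Utilization = t_tx / cycle = 0.00124121/0.241241 = 0.515 %.

0.515 %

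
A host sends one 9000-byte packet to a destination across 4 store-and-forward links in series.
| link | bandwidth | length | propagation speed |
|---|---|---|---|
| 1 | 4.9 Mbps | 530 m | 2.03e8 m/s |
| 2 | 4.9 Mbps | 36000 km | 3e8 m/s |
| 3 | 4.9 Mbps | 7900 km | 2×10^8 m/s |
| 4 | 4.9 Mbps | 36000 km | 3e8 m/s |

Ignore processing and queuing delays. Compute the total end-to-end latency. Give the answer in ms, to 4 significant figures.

338.3 ms

L = 9000 × 8 = 72000 bits.
Transmission delay per hop = L/R = 72000/4900000 = 14.6939 ms; 4 hops → 58.7755 ms.
Propagation delays (d/s per hop): 0.00261084, 120, 39.5, 120 ms; sum = 279.503 ms.
End-to-end = 338.3 ms.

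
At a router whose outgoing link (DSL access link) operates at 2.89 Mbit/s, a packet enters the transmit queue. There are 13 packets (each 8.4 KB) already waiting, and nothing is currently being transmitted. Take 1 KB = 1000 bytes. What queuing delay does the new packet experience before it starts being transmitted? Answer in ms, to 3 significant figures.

302 ms

Each queued packet: L/R = 67200/2890000 = 23.2526 ms.
13 queued → 302.284 ms.
Queuing delay = 302 ms.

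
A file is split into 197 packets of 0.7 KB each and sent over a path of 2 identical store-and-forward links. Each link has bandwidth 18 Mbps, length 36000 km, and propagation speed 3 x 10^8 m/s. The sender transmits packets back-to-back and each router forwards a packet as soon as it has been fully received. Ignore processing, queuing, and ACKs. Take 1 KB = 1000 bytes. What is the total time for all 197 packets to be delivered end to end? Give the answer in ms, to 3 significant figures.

Per-hop transmission t_tx = L/R = 5600/18000000 = 0.311111 ms.
Per-hop propagation t_prop = 36000000/300000000 = 120 ms.
Pipeline fill: first packet needs 2·t_tx to clear all hops; remaining 196 packets each add one t_tx.
Total = (2+197-1)·t_tx + 2·t_prop = 198·0.311111 + 2·120 = 302 ms.

302 ms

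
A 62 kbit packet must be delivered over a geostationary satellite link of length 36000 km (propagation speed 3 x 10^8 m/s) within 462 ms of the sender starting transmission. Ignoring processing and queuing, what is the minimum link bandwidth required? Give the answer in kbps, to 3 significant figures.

Propagation delay = 36000000 / 300000000 = 120 ms.
Transmission budget = 462 − 120 = 342 ms.
R ≥ L / t_tx = 62000 bits / 0.342 s = 181 kbps.

181 kbps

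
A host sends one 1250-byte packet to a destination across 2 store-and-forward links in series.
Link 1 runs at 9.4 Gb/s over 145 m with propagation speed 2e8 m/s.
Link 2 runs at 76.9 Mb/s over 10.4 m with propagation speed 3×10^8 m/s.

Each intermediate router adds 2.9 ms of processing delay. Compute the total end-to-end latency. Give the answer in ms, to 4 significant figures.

3.032 ms

L = 1250 × 8 = 10000 bits.
Transmission delays (L/R per hop): 0.00106383, 0.130039 ms; sum = 0.131103 ms.
Propagation delays (d/s per hop): 0.000725, 3.46667e-05 ms; sum = 0.000759667 ms.
Processing at 1 router(s): 1 × 2.9 ms = 2.9 ms.
End-to-end = 3.032 ms.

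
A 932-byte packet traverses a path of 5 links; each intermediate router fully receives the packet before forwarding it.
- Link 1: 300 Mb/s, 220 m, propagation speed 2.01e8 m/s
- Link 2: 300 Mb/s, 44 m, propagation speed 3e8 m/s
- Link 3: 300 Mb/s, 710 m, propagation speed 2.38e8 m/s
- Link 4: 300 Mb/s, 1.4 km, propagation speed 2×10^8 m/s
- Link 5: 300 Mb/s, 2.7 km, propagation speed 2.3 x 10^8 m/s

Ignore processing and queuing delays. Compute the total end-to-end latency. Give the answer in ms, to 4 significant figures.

L = 932 × 8 = 7456 bits.
Transmission delay per hop = L/R = 7456/300000000 = 0.0248533 ms; 5 hops → 0.124267 ms.
Propagation delays (d/s per hop): 0.00109453, 0.000146667, 0.00298319, 0.007, 0.0117391 ms; sum = 0.0229635 ms.
End-to-end = 0.1472 ms.

0.1472 ms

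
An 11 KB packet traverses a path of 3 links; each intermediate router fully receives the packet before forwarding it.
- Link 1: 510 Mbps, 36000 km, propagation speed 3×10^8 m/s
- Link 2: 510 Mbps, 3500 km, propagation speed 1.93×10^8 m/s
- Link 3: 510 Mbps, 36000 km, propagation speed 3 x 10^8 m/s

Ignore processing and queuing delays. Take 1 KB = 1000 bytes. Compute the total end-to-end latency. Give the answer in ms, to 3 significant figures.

259 ms

L = 88000 bits.
Transmission delay per hop = L/R = 88000/510000000 = 0.172549 ms; 3 hops → 0.517647 ms.
Propagation delays (d/s per hop): 120, 18.1347, 120 ms; sum = 258.135 ms.
End-to-end = 259 ms.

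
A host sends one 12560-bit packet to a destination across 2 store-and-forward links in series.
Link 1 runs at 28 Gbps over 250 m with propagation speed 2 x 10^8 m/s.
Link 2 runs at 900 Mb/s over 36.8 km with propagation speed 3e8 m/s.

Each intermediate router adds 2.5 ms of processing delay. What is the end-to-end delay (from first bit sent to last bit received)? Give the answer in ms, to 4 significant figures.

2.638 ms

Transmission delays (L/R per hop): 0.000448571, 0.0139556 ms; sum = 0.0144041 ms.
Propagation delays (d/s per hop): 0.00125, 0.122667 ms; sum = 0.123917 ms.
Processing at 1 router(s): 1 × 2.5 ms = 2.5 ms.
End-to-end = 2.638 ms.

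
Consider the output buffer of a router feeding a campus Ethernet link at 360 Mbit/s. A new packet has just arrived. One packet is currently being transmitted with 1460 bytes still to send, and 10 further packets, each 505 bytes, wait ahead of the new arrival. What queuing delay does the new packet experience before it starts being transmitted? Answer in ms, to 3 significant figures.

0.145 ms

Each queued packet: L/R = 4040/360000000 = 0.0112222 ms.
10 queued → 0.112222 ms.
Plus remaining 11680 bits of current packet: 0.0324444 ms.
Queuing delay = 0.145 ms.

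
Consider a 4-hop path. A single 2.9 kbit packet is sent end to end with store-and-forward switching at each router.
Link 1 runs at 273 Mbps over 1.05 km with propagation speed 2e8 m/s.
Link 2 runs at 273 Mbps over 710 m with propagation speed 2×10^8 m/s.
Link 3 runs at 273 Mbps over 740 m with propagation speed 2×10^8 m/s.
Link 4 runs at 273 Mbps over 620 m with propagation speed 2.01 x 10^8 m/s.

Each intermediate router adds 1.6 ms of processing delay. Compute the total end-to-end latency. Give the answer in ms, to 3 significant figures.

L = 2900 bits.
Transmission delay per hop = L/R = 2900/273000000 = 0.0106227 ms; 4 hops → 0.0424908 ms.
Propagation delays (d/s per hop): 0.00525, 0.00355, 0.0037, 0.00308458 ms; sum = 0.0155846 ms.
Processing at 3 router(s): 3 × 1.6 ms = 4.8 ms.
End-to-end = 4.86 ms.

4.86 ms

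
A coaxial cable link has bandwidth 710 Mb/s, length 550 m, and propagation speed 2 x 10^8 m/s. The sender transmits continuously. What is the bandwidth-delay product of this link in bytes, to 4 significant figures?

244.1 bytes

Propagation delay = 550 / 200000000 = 2.75e-06 s.
BDP = R × t_prop = 710000000 × 2.75e-06 = 1952.5 bits.
In bytes: 1952.5/8 = 244.1 bytes.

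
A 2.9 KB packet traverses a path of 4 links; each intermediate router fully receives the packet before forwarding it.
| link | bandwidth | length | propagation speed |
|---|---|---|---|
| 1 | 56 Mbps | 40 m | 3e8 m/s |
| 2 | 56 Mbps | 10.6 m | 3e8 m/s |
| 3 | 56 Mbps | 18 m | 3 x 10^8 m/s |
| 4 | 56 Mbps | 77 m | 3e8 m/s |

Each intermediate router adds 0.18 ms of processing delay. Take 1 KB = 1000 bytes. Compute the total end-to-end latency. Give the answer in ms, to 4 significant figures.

2.198 ms

L = 23200 bits.
Transmission delay per hop = L/R = 23200/56000000 = 0.414286 ms; 4 hops → 1.65714 ms.
Propagation delays (d/s per hop): 0.000133333, 3.53333e-05, 6e-05, 0.000256667 ms; sum = 0.000485333 ms.
Processing at 3 router(s): 3 × 0.18 ms = 0.54 ms.
End-to-end = 2.198 ms.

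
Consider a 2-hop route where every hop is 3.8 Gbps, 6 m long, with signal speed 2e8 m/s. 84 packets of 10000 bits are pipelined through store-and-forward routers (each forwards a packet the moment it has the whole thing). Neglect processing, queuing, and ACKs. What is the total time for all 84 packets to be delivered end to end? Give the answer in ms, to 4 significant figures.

Per-hop transmission t_tx = L/R = 10000/3800000000 = 0.00263158 ms.
Per-hop propagation t_prop = 6/200000000 = 3e-05 ms.
Pipeline fill: first packet needs 2·t_tx to clear all hops; remaining 83 packets each add one t_tx.
Total = (2+84-1)·t_tx + 2·t_prop = 85·0.00263158 + 2·3e-05 = 0.2237 ms.

0.2237 ms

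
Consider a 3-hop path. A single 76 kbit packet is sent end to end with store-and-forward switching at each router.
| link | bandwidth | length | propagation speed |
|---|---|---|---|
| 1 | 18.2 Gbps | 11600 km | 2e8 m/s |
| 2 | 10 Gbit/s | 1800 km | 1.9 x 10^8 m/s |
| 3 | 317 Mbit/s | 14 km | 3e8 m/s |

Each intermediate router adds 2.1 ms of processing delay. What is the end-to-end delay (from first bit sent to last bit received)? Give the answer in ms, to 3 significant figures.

L = 76000 bits.
Transmission delays (L/R per hop): 0.00417582, 0.0076, 0.239748 ms; sum = 0.251523 ms.
Propagation delays (d/s per hop): 58, 9.47368, 0.0466667 ms; sum = 67.5204 ms.
Processing at 2 router(s): 2 × 2.1 ms = 4.2 ms.
End-to-end = 72.0 ms.

72.0 ms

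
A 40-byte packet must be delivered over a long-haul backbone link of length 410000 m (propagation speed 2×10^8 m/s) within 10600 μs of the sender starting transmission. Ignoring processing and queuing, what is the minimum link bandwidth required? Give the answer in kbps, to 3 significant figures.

37.4 kbps

L = 320 bits.
Propagation delay = 410000 / 200000000 = 2050 μs.
Transmission budget = 10600 − 2050 = 8550 μs.
R ≥ L / t_tx = 320 bits / 0.00855 s = 37.4 kbps.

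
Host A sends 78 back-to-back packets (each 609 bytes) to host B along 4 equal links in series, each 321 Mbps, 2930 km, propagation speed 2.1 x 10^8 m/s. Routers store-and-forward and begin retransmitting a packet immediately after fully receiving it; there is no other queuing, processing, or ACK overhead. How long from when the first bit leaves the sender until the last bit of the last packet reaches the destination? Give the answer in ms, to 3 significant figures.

Per-hop transmission t_tx = L/R = 4872/321000000 = 0.0151776 ms.
Per-hop propagation t_prop = 2930000/210000000 = 13.9524 ms.
Pipeline fill: first packet needs 4·t_tx to clear all hops; remaining 77 packets each add one t_tx.
Total = (4+78-1)·t_tx + 4·t_prop = 81·0.0151776 + 4·13.9524 = 57.0 ms.

57.0 ms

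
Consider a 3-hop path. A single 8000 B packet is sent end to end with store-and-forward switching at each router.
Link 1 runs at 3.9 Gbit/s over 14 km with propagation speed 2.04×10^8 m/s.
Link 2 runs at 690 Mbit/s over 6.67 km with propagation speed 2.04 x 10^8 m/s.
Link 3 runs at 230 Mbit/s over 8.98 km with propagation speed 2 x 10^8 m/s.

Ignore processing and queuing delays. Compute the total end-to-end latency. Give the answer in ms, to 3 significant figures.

0.534 ms

L = 8000 × 8 = 64000 bits.
Transmission delays (L/R per hop): 0.0164103, 0.0927536, 0.278261 ms; sum = 0.387425 ms.
Propagation delays (d/s per hop): 0.0686275, 0.0326961, 0.0449 ms; sum = 0.146224 ms.
End-to-end = 0.534 ms.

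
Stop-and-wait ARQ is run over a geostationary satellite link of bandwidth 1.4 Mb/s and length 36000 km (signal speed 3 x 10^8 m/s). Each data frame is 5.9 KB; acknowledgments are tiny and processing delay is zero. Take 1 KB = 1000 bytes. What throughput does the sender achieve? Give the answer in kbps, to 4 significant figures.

172.4 kbps

t_tx = L/R = 47200/1400000 = 0.0337143 s.
t_prop = 36000000/300000000 = 0.12 s; RTT = 0.24 s.
Cycle = t_tx + RTT = 0.273714 s.
Throughput = L / cycle = 47200 / 0.273714 = 172.4 kbps.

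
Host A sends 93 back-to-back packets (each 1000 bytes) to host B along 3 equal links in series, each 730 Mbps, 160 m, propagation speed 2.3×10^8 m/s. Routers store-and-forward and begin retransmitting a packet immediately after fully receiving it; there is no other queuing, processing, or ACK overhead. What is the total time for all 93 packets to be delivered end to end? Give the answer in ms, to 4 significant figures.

1.043 ms

Per-hop transmission t_tx = L/R = 8000/730000000 = 0.0109589 ms.
Per-hop propagation t_prop = 160/2.3e+08 = 0.000695652 ms.
Pipeline fill: first packet needs 3·t_tx to clear all hops; remaining 92 packets each add one t_tx.
Total = (3+93-1)·t_tx + 3·t_prop = 95·0.0109589 + 3·0.000695652 = 1.043 ms.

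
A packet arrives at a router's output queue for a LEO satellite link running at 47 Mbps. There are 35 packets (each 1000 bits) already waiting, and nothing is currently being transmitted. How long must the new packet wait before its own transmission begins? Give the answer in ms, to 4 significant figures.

0.7447 ms

Each queued packet: L/R = 1000/47000000 = 0.0212766 ms.
35 queued → 0.744681 ms.
Queuing delay = 0.7447 ms.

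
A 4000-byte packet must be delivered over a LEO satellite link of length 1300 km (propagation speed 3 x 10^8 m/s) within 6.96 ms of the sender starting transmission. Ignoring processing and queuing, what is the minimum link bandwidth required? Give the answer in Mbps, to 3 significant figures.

12.2 Mbps

L = 32000 bits.
Propagation delay = 1300000 / 300000000 = 4.33333 ms.
Transmission budget = 6.96 − 4.33333 = 2.62667 ms.
R ≥ L / t_tx = 32000 bits / 0.00262667 s = 12.2 Mbps.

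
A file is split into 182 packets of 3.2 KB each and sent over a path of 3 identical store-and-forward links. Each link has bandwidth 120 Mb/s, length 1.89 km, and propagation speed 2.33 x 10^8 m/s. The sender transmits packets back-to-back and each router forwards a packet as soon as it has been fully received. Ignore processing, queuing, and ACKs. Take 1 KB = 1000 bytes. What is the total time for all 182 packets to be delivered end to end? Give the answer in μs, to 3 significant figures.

39300 μs

Per-hop transmission t_tx = L/R = 25600/120000000 = 213.333 μs.
Per-hop propagation t_prop = 1890/233000000 = 8.11159 μs.
Pipeline fill: first packet needs 3·t_tx to clear all hops; remaining 181 packets each add one t_tx.
Total = (3+182-1)·t_tx + 3·t_prop = 184·213.333 + 3·8.11159 = 39300 μs.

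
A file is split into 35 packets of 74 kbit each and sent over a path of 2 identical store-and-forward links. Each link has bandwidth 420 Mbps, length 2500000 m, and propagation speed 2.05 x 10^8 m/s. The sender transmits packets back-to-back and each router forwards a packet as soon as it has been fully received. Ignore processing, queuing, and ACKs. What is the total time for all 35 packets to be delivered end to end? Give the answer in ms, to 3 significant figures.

Per-hop transmission t_tx = L/R = 74000/420000000 = 0.17619 ms.
Per-hop propagation t_prop = 2500000/2.05e+08 = 12.1951 ms.
Pipeline fill: first packet needs 2·t_tx to clear all hops; remaining 34 packets each add one t_tx.
Total = (2+35-1)·t_tx + 2·t_prop = 36·0.17619 + 2·12.1951 = 30.7 ms.

30.7 ms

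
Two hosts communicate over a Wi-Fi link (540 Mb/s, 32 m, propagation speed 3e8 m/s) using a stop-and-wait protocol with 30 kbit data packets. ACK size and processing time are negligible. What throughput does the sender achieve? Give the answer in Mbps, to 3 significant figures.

538 Mbps

t_tx = L/R = 30000/540000000 = 5.55556e-05 s.
t_prop = 32/300000000 = 1.06667e-07 s; RTT = 2.13333e-07 s.
Cycle = t_tx + RTT = 5.57689e-05 s.
Throughput = L / cycle = 30000 / 5.57689e-05 = 538 Mbps.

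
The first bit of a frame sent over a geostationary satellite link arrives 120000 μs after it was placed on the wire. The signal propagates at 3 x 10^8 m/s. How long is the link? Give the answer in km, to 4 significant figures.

d = s × t_prop = 300000000 × 0.12 = 36000 km.

36000 km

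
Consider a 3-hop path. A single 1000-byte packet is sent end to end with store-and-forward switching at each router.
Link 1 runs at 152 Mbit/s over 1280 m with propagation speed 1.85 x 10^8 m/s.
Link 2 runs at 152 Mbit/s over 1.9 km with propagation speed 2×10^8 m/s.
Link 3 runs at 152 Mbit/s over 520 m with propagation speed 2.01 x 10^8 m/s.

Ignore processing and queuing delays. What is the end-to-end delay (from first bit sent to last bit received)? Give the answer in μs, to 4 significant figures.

L = 1000 × 8 = 8000 bits.
Transmission delay per hop = L/R = 8000/152000000 = 52.6316 μs; 3 hops → 157.895 μs.
Propagation delays (d/s per hop): 6.91892, 9.5, 2.58706 μs; sum = 19.006 μs.
End-to-end = 176.9 μs.

176.9 μs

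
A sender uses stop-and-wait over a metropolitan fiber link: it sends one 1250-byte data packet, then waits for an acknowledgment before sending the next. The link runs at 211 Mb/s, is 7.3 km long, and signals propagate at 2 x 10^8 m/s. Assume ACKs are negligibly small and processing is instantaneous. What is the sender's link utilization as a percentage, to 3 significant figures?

39.4 %

t_tx = L/R = 10000/211000000 = 4.73934e-05 s.
t_prop = 7300/200000000 = 3.65e-05 s; RTT = 7.3e-05 s.
Cycle = t_tx + RTT = 0.000120393 s.
Utilization = t_tx / cycle = 4.73934e-05/0.000120393 = 39.4 %.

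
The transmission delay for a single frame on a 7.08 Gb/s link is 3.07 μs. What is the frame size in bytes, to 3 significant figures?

2720 bytes

L = R × t_tx = 7080000000 b/s × 3.07e-06 s = 21735.6 bits.
In bytes: 21735.6 / 8 = 2720 bytes.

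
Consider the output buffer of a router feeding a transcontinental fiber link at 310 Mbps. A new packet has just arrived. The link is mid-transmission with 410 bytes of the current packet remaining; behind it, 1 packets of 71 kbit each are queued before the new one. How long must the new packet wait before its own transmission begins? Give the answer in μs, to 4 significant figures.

Each queued packet: L/R = 71000/310000000 = 229.032 μs.
1 queued → 229.032 μs.
Plus remaining 3280 bits of current packet: 10.5806 μs.
Queuing delay = 239.6 μs.

239.6 μs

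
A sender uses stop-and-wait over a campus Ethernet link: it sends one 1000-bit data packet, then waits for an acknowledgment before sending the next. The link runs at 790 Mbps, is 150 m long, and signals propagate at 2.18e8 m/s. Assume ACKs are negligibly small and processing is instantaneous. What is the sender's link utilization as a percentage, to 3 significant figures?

t_tx = L/R = 1000/790000000 = 1.26582e-06 s.
t_prop = 150/2.18e+08 = 6.88073e-07 s; RTT = 1.37615e-06 s.
Cycle = t_tx + RTT = 2.64197e-06 s.
Utilization = t_tx / cycle = 1.26582e-06/2.64197e-06 = 47.9 %.

47.9 %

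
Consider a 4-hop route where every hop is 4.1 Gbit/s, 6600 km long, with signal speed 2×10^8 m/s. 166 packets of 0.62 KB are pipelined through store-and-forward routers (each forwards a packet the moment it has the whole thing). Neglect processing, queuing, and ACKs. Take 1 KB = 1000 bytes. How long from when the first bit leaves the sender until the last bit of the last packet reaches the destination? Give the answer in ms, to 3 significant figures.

132 ms

Per-hop transmission t_tx = L/R = 4960/4.1e+09 = 0.00120976 ms.
Per-hop propagation t_prop = 6600000/200000000 = 33 ms.
Pipeline fill: first packet needs 4·t_tx to clear all hops; remaining 165 packets each add one t_tx.
Total = (4+166-1)·t_tx + 4·t_prop = 169·0.00120976 + 4·33 = 132 ms.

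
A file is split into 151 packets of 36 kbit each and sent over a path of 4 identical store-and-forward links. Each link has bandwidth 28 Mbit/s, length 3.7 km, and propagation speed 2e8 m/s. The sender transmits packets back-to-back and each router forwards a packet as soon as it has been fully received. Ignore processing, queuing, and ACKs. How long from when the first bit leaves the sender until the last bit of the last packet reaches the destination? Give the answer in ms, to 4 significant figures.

Per-hop transmission t_tx = L/R = 36000/28000000 = 1.28571 ms.
Per-hop propagation t_prop = 3700/200000000 = 0.0185 ms.
Pipeline fill: first packet needs 4·t_tx to clear all hops; remaining 150 packets each add one t_tx.
Total = (4+151-1)·t_tx + 4·t_prop = 154·1.28571 + 4·0.0185 = 198.1 ms.

198.1 ms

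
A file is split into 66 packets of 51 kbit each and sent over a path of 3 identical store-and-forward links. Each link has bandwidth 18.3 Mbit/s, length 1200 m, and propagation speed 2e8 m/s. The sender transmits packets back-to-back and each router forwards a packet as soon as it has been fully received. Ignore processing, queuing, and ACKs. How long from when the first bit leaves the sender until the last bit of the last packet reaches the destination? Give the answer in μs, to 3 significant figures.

Per-hop transmission t_tx = L/R = 51000/18300000 = 2786.89 μs.
Per-hop propagation t_prop = 1200/200000000 = 6 μs.
Pipeline fill: first packet needs 3·t_tx to clear all hops; remaining 65 packets each add one t_tx.
Total = (3+66-1)·t_tx + 3·t_prop = 68·2786.89 + 3·6 = 190000 μs.

190000 μs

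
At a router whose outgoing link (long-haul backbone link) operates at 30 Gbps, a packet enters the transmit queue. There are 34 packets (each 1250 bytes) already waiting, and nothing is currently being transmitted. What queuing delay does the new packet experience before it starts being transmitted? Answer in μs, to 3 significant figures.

Each queued packet: L/R = 10000/30000000000 = 0.333333 μs.
34 queued → 11.3333 μs.
Queuing delay = 11.3 μs.

11.3 μs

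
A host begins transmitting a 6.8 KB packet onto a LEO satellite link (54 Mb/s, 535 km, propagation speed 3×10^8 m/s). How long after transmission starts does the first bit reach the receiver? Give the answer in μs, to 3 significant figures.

First bit experiences only propagation delay: d/s = 535000/300000000 = 1780 μs.

1780 μs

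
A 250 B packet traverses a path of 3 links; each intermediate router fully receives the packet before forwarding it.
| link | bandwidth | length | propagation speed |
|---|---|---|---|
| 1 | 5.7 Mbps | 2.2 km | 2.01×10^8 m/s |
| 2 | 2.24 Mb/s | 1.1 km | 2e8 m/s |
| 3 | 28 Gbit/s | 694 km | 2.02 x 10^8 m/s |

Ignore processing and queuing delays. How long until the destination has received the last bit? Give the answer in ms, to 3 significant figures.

4.70 ms

L = 250 × 8 = 2000 bits.
Transmission delays (L/R per hop): 0.350877, 0.892857, 7.14286e-05 ms; sum = 1.24381 ms.
Propagation delays (d/s per hop): 0.0109453, 0.0055, 3.43564 ms; sum = 3.45209 ms.
End-to-end = 4.70 ms.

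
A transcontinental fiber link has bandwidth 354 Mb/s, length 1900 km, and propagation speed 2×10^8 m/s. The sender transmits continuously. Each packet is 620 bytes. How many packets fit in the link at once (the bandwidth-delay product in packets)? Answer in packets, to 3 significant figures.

678 packets

Propagation delay = 1900000 / 200000000 = 0.0095 s.
BDP = R × t_prop = 354000000 × 0.0095 = 3363000 bits.
In packets of 4960 bits: 678 packets.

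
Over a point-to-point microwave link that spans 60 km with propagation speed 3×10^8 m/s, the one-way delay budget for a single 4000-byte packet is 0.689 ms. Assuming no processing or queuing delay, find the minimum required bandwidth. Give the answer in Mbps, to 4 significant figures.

L = 32000 bits.
Propagation delay = 60000 / 300000000 = 0.2 ms.
Transmission budget = 0.689 − 0.2 = 0.489 ms.
R ≥ L / t_tx = 32000 bits / 0.000489 s = 65.44 Mbps.

65.44 Mbps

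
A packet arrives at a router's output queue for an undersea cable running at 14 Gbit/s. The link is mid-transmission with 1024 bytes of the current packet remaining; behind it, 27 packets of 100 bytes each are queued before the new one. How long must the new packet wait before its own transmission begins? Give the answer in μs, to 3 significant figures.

2.13 μs

Each queued packet: L/R = 800/14000000000 = 0.0571429 μs.
27 queued → 1.54286 μs.
Plus remaining 8192 bits of current packet: 0.585143 μs.
Queuing delay = 2.13 μs.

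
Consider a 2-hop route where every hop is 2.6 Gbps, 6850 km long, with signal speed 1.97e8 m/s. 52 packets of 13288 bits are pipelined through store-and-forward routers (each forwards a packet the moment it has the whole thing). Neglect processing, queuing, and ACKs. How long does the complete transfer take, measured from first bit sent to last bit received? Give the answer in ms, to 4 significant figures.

69.81 ms

Per-hop transmission t_tx = L/R = 13288/2600000000 = 0.00511077 ms.
Per-hop propagation t_prop = 6850000/197000000 = 34.7716 ms.
Pipeline fill: first packet needs 2·t_tx to clear all hops; remaining 51 packets each add one t_tx.
Total = (2+52-1)·t_tx + 2·t_prop = 53·0.00511077 + 2·34.7716 = 69.81 ms.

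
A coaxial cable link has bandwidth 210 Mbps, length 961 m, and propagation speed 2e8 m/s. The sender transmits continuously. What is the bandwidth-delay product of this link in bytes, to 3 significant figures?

126 bytes

Propagation delay = 961 / 200000000 = 4.805e-06 s.
BDP = R × t_prop = 210000000 × 4.805e-06 = 1009.05 bits.
In bytes: 1009.05/8 = 126 bytes.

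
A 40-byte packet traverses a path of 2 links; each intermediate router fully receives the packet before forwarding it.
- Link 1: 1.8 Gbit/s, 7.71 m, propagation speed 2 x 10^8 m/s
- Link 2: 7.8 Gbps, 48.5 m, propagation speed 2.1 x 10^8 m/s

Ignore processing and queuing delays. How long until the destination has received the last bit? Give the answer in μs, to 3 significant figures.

0.488 μs

L = 40 × 8 = 320 bits.
Transmission delays (L/R per hop): 0.177778, 0.0410256 μs; sum = 0.218803 μs.
Propagation delays (d/s per hop): 0.03855, 0.230952 μs; sum = 0.269502 μs.
End-to-end = 0.488 μs.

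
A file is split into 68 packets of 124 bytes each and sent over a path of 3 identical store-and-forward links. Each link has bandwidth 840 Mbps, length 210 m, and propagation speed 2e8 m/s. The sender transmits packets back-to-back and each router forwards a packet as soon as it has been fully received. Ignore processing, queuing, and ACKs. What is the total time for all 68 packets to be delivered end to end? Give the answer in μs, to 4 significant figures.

85.82 μs

Per-hop transmission t_tx = L/R = 992/840000000 = 1.18095 μs.
Per-hop propagation t_prop = 210/200000000 = 1.05 μs.
Pipeline fill: first packet needs 3·t_tx to clear all hops; remaining 67 packets each add one t_tx.
Total = (3+68-1)·t_tx + 3·t_prop = 70·1.18095 + 3·1.05 = 85.82 μs.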